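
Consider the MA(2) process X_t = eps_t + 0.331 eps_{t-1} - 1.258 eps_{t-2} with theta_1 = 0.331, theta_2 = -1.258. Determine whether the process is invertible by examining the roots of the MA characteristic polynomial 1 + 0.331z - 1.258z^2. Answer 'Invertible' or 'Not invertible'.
\text{Not invertible}

The MA(q) characteristic polynomial is P(z) = 1 + 0.331z - 1.258z^2.
Invertibility requires all roots to lie outside the unit circle, i.e. |z| > 1 for every root.
Set 1 + (0.331) z + (-1.258) z^2 = 0, i.e. a z^2 + b z + c = 0 with a = -1.258, b = 0.331, c = 1.
Discriminant D = b^2 - 4ac = (0.331)^2 - 4*(-1.258)*1 = 0.109561 - (-5.032) = 5.141561.
D >= 0, so the roots are real: z = (-b +/- sqrt(D)) / (2a) = (-0.331 +/- 2.267501) / (-2.516).
  z_1 = (-0.331 + 2.267501) / (-2.516) = -0.7697,   |z_1| = 0.7697.
  z_2 = (-0.331 - 2.267501) / (-2.516) = 1.0328,   |z_2| = 1.0328.
Moduli of all roots: 0.7697, 1.0328.
All moduli strictly greater than 1? No.
Verdict: Not invertible.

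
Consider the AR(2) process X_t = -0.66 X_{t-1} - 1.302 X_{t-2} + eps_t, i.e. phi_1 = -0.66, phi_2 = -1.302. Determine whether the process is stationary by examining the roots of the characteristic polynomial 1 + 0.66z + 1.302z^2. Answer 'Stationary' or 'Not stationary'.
\text{Not stationary}

The AR(p) characteristic polynomial is P(z) = 1 + 0.66z + 1.302z^2.
Stationarity requires all roots to lie outside the unit circle, i.e. |z| > 1 for every root.
Set 1 + (0.66) z + (1.302) z^2 = 0, i.e. a z^2 + b z + c = 0 with a = 1.302, b = 0.66, c = 1.
Discriminant D = b^2 - 4ac = (0.66)^2 - 4*(1.302)*1 = 0.4356 - (5.208) = -4.7724.
D < 0, so the roots are the complex-conjugate pair z = (-b +/- i sqrt(-D)) / (2a) = -0.2535 +/- 0.8389i.
For a conjugate pair |z|^2 = z * conj(z) = (product of roots) = c/a = 1/(1.302) = 0.768049, so |z| = sqrt(0.768049) = 0.8764 for both roots.
Moduli of all roots: 0.8764, 0.8764.
All moduli strictly greater than 1? No.
Verdict: Not stationary.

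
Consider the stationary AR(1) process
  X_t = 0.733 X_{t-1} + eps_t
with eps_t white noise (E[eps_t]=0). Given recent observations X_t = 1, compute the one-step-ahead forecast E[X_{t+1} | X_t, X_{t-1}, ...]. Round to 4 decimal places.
E[X_{t+1} \mid \mathcal F_t] = 0.7330

For an AR(p) model X_t = c + sum_i phi_i X_{t-i} + eps_t, the
one-step-ahead conditional mean is
  E[X_{t+1} | X_t, ...] = c + sum_i phi_i X_{t+1-i}.
Substitute known values:
  E[X_{t+1} | ...] = (0.733) * (1)
                   = 0.7330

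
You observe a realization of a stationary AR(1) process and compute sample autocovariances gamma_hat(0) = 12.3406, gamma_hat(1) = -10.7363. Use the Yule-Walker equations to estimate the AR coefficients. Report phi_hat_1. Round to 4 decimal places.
\hat\phi_{1} = -0.8700

The Yule-Walker equations for an AR(p) process read, in matrix form,
  Gamma_p phi = r_p,   with   (Gamma_p)_{ij} = gamma(|i - j|),
                       (r_p)_i = gamma(i),   i,j = 1..p.
Substitute the sample gammas (Toeplitz matrix and right-hand side of size 1):
  Gamma_p = [[12.3406]]
  r_p     = [-10.7363]
With p = 1 this is the single equation gamma(0) phi_1 = gamma(1):
  phi_hat_1 = gamma(1) / gamma(0) = -10.7363 / 12.3406 = -0.8700.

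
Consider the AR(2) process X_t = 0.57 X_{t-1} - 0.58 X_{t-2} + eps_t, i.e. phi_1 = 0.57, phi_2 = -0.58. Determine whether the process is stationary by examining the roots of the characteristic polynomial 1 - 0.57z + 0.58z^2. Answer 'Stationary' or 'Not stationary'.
\text{Stationary}

The AR(p) characteristic polynomial is P(z) = 1 - 0.57z + 0.58z^2.
Stationarity requires all roots to lie outside the unit circle, i.e. |z| > 1 for every root.
Set 1 + (-0.57) z + (0.58) z^2 = 0, i.e. a z^2 + b z + c = 0 with a = 0.58, b = -0.57, c = 1.
Discriminant D = b^2 - 4ac = (-0.57)^2 - 4*(0.58)*1 = 0.3249 - (2.32) = -1.9951.
D < 0, so the roots are the complex-conjugate pair z = (-b +/- i sqrt(-D)) / (2a) = 0.4914 +/- 1.2177i.
For a conjugate pair |z|^2 = z * conj(z) = (product of roots) = c/a = 1/(0.58) = 1.724138, so |z| = sqrt(1.724138) = 1.3131 for both roots.
Moduli of all roots: 1.3131, 1.3131.
All moduli strictly greater than 1? Yes.
Verdict: Stationary.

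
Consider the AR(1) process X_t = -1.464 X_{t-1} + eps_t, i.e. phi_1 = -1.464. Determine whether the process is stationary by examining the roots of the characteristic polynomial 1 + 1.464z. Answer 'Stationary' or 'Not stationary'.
\text{Not stationary}

The AR(p) characteristic polynomial is P(z) = 1 + 1.464z.
Stationarity requires all roots to lie outside the unit circle, i.e. |z| > 1 for every root.
This is linear in z: 1 + (1.464) z = 0  =>  z = -1/(1.464) = -0.68306,  |z| = 0.68306.
Moduli of all roots: 0.6831.
All moduli strictly greater than 1? No.
Verdict: Not stationary.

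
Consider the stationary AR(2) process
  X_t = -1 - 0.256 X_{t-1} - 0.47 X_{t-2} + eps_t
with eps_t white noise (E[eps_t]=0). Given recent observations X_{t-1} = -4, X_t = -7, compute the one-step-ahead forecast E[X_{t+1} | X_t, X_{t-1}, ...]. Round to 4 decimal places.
E[X_{t+1} \mid \mathcal F_t] = 2.6720

For an AR(p) model X_t = c + sum_i phi_i X_{t-i} + eps_t, the
one-step-ahead conditional mean is
  E[X_{t+1} | X_t, ...] = c + sum_i phi_i X_{t+1-i}.
Substitute known values:
  E[X_{t+1} | ...] = -1 + (-0.256) * (-7) + (-0.47) * (-4)
                   = 2.6720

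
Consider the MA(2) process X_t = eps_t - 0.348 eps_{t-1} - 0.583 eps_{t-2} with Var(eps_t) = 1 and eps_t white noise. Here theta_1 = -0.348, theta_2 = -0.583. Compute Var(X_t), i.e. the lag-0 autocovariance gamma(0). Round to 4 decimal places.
\gamma(0) = 1.4610

For an MA(q) process X_t = eps_t + sum_i theta_i eps_{t-i} with
Var(eps_t) = sigma^2, the variance is
  gamma(0) = sigma^2 * (1 + sum_i theta_i^2).
  sum_i theta_i^2 = (-0.348)^2 + (-0.583)^2 = 0.121104 + 0.339889 = 0.460993.
  gamma(0) = 1 * (1 + 0.460993) = 1 * 1.460993 = 1.460993, which rounds to 1.4610.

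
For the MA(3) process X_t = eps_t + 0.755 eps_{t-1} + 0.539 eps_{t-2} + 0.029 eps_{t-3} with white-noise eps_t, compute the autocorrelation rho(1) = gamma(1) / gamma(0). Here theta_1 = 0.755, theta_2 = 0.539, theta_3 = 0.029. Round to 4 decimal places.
\rho(1) = 0.6326

For an MA(q) process with theta_0 = 1, the autocovariance is
  gamma(k) = sigma^2 * sum_{i=0..q-k} theta_i * theta_{i+k},
and rho(k) = gamma(k) / gamma(0). Sigma^2 cancels.
  numerator   = (1)*(0.755) + (0.755)*(0.539) + (0.539)*(0.029) = 1.177576.
  denominator = (1)^2 + (0.755)^2 + (0.539)^2 + (0.029)^2 = 1.861387.
  rho(1) = 1.177576 / 1.861387 = 0.6326.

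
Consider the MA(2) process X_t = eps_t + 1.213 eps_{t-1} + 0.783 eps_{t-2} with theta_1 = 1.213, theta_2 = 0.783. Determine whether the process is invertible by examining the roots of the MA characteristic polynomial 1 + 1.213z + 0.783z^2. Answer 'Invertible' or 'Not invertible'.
\text{Invertible}

The MA(q) characteristic polynomial is P(z) = 1 + 1.213z + 0.783z^2.
Invertibility requires all roots to lie outside the unit circle, i.e. |z| > 1 for every root.
Set 1 + (1.213) z + (0.783) z^2 = 0, i.e. a z^2 + b z + c = 0 with a = 0.783, b = 1.213, c = 1.
Discriminant D = b^2 - 4ac = (1.213)^2 - 4*(0.783)*1 = 1.471369 - (3.132) = -1.660631.
D < 0, so the roots are the complex-conjugate pair z = (-b +/- i sqrt(-D)) / (2a) = -0.7746 +/- 0.8229i.
For a conjugate pair |z|^2 = z * conj(z) = (product of roots) = c/a = 1/(0.783) = 1.277139, so |z| = sqrt(1.277139) = 1.1301 for both roots.
Moduli of all roots: 1.1301, 1.1301.
All moduli strictly greater than 1? Yes.
Verdict: Invertible.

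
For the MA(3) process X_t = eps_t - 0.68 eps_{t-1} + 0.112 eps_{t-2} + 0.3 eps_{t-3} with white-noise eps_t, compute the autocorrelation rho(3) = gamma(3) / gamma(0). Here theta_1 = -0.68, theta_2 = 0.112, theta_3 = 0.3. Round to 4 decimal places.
\rho(3) = 0.1917

For an MA(q) process with theta_0 = 1, the autocovariance is
  gamma(k) = sigma^2 * sum_{i=0..q-k} theta_i * theta_{i+k},
and rho(k) = gamma(k) / gamma(0). Sigma^2 cancels.
  numerator   = (1)*(0.3) = 0.3.
  denominator = (1)^2 + (-0.68)^2 + (0.112)^2 + (0.3)^2 = 1.564944.
  rho(3) = 0.3 / 1.564944 = 0.1917.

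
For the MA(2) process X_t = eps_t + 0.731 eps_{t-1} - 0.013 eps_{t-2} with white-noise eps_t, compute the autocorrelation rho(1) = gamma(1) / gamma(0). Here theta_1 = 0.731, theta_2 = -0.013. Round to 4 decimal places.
\rho(1) = 0.4702

For an MA(q) process with theta_0 = 1, the autocovariance is
  gamma(k) = sigma^2 * sum_{i=0..q-k} theta_i * theta_{i+k},
and rho(k) = gamma(k) / gamma(0). Sigma^2 cancels.
  numerator   = (1)*(0.731) + (0.731)*(-0.013) = 0.721497.
  denominator = (1)^2 + (0.731)^2 + (-0.013)^2 = 1.53453.
  rho(1) = 0.721497 / 1.53453 = 0.4702.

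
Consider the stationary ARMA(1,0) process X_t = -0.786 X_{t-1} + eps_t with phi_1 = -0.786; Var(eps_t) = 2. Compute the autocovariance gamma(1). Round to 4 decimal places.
\gamma(1) = -4.1130

Multiply the model equation by X_{t-k} and take expectations. With theta_0 = psi_0 = 1 and psi_j the MA(infinity) weights, this gives
  gamma(k) - sum_i phi_i gamma(k-i) = c_k,
  c_k = sigma^2 * sum_{j=k..q} theta_j psi_{j-k}   (c_k = 0 for k > q),
using gamma(-m) = gamma(m).
Pure AR (q = 0): c_0 = sigma^2 = 2, c_k = 0 for k >= 1.
Equations for k = 0 and k = 1 (AR order 1):
  gamma(0) = phi_1 gamma(1) + c_0
  gamma(1) = phi_1 gamma(0) + c_1
Substituting the second into the first: gamma(0) (1 - phi_1^2) = c_0 + phi_1 c_1, so
  gamma(0) = c_0 / (1 - phi_1^2) = 2 / (1 - (-0.786)^2) = 2 / 0.382204 = 5.232808.
  gamma(1) = phi_1 gamma(0) = (-0.786)(5.232808) = -4.112987.
Therefore gamma(1) = -4.1130 (to 4 decimal places).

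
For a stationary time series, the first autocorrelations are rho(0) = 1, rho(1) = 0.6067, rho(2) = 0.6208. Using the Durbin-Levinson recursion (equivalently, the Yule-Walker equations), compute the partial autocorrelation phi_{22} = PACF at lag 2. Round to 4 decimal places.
\phi_{22} = 0.3999

The PACF at lag k is phi_{kk}, the last component of the solution
to the Yule-Walker system G_k phi = r_k where
  (G_k)_{ij} = rho(|i - j|), (r_k)_i = rho(i), i,j = 1..k.
Equivalently, Durbin-Levinson gives phi_{kk} iteratively:
  phi_{11} = rho(1)
  phi_{kk} = [rho(k) - sum_{j=1..k-1} phi_{k-1,j} rho(k-j)]
            / [1 - sum_{j=1..k-1} phi_{k-1,j} rho(j)],
  phi_{k,j} = phi_{k-1,j} - phi_{kk} phi_{k-1,k-j},  j = 1..k-1.
Step k = 1:
  phi_11 = rho(1) = 0.6067.
Step k = 2:
  phi_22 = [rho(2) - phi_11 rho(1)] / [1 - phi_11 rho(1)] = [0.6208 - (0.6067)(0.6067)] / [1 - (0.6067)(0.6067)]
         = 0.25271511 / 0.63191511 = 0.3999.
Therefore phi_{22} = 0.3999.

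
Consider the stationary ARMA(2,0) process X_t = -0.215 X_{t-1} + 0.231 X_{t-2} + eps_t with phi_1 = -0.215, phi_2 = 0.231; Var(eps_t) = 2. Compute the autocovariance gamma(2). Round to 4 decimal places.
\gamma(2) = 0.6672

Multiply the model equation by X_{t-k} and take expectations. With theta_0 = psi_0 = 1 and psi_j the MA(infinity) weights, this gives
  gamma(k) - sum_i phi_i gamma(k-i) = c_k,
  c_k = sigma^2 * sum_{j=k..q} theta_j psi_{j-k}   (c_k = 0 for k > q),
using gamma(-m) = gamma(m).
Pure AR (q = 0): c_0 = sigma^2 = 2, c_k = 0 for k >= 1.
Equations for k = 0, 1, 2 (AR order 2, c_2 = 0):
  (E0) gamma(0) = phi_1 gamma(1) + phi_2 gamma(2) + c_0
  (E1) gamma(1) = phi_1 gamma(0) + phi_2 gamma(1) + c_1
  (E2) gamma(2) = phi_1 gamma(1) + phi_2 gamma(0)
From (E1): gamma(1) = A gamma(0) + B with
  A = phi_1 / (1 - phi_2) = -0.215 / 0.769 = -0.279584,   B = c_1 / (1 - phi_2) = 0 / 0.769 = 0.
Insert (E2) into (E0): gamma(0) (1 - phi_2^2) = phi_1 (1 + phi_2) gamma(1) + c_0.
  phi_1 (1 + phi_2) = (-0.215)(1.231) = -0.264665,   1 - phi_2^2 = 0.946639.
Replace gamma(1) by A gamma(0) + B and collect gamma(0):
  gamma(0) [0.946639 - (-0.264665)(-0.279584)] = c_0 = 2
  gamma(0) * 0.872643 = 2
  gamma(0) = 2 / 0.872643 = 2.291888.
  gamma(1) = A gamma(0) = (-0.279584)(2.291888) = -0.640775.
  gamma(2) = phi_1 gamma(1) + phi_2 gamma(0) = (-0.215)(-0.640775) + (0.231)(2.291888) = 0.667193.
Therefore gamma(2) = 0.6672 (to 4 decimal places).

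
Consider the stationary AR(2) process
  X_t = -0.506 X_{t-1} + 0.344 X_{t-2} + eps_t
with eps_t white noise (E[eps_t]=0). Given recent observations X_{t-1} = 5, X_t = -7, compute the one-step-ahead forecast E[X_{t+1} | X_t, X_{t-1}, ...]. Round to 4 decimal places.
E[X_{t+1} \mid \mathcal F_t] = 5.2620

For an AR(p) model X_t = c + sum_i phi_i X_{t-i} + eps_t, the
one-step-ahead conditional mean is
  E[X_{t+1} | X_t, ...] = c + sum_i phi_i X_{t+1-i}.
Substitute known values:
  E[X_{t+1} | ...] = (-0.506) * (-7) + (0.344) * (5)
                   = 5.2620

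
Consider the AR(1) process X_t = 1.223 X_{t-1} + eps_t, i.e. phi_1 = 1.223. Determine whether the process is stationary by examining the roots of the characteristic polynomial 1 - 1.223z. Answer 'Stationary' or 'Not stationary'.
\text{Not stationary}

The AR(p) characteristic polynomial is P(z) = 1 - 1.223z.
Stationarity requires all roots to lie outside the unit circle, i.e. |z| > 1 for every root.
This is linear in z: 1 + (-1.223) z = 0  =>  z = -1/(-1.223) = 0.817661,  |z| = 0.817661.
Moduli of all roots: 0.8177.
All moduli strictly greater than 1? No.
Verdict: Not stationary.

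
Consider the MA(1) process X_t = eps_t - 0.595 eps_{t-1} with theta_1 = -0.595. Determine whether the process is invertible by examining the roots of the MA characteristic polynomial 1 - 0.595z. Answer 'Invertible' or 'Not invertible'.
\text{Invertible}

The MA(q) characteristic polynomial is P(z) = 1 - 0.595z.
Invertibility requires all roots to lie outside the unit circle, i.e. |z| > 1 for every root.
This is linear in z: 1 + (-0.595) z = 0  =>  z = -1/(-0.595) = 1.680672,  |z| = 1.680672.
Moduli of all roots: 1.6807.
All moduli strictly greater than 1? Yes.
Verdict: Invertible.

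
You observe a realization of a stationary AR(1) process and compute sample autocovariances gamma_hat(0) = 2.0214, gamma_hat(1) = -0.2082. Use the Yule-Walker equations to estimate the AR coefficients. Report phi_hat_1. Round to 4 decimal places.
\hat\phi_{1} = -0.1030

The Yule-Walker equations for an AR(p) process read, in matrix form,
  Gamma_p phi = r_p,   with   (Gamma_p)_{ij} = gamma(|i - j|),
                       (r_p)_i = gamma(i),   i,j = 1..p.
Substitute the sample gammas (Toeplitz matrix and right-hand side of size 1):
  Gamma_p = [[2.0214]]
  r_p     = [-0.2082]
With p = 1 this is the single equation gamma(0) phi_1 = gamma(1):
  phi_hat_1 = gamma(1) / gamma(0) = -0.2082 / 2.0214 = -0.1030.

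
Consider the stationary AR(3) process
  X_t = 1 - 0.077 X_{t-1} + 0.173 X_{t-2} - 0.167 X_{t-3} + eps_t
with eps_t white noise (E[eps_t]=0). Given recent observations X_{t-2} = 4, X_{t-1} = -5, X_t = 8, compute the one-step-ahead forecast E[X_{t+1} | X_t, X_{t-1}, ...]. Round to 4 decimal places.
E[X_{t+1} \mid \mathcal F_t] = -1.1490

For an AR(p) model X_t = c + sum_i phi_i X_{t-i} + eps_t, the
one-step-ahead conditional mean is
  E[X_{t+1} | X_t, ...] = c + sum_i phi_i X_{t+1-i}.
Substitute known values:
  E[X_{t+1} | ...] = 1 + (-0.077) * (8) + (0.173) * (-5) + (-0.167) * (4)
                   = -1.1490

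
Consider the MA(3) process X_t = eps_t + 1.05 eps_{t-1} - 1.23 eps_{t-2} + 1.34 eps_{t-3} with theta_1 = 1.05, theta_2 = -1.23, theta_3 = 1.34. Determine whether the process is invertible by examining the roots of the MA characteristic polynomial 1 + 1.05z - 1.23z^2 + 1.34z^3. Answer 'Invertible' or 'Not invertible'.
\text{Not invertible}

The MA(q) characteristic polynomial is P(z) = 1 + 1.05z - 1.23z^2 + 1.34z^3.
Invertibility requires all roots to lie outside the unit circle, i.e. |z| > 1 for every root.
Degree 3: look for a simple real root z0 first, then factor out (1 - z/z0) and solve the remaining quadratic.
Testing z0 = -0.5: P(-0.5) = 1 + (1.05)(-0.5) + (-1.23)(-0.5)^2 + (1.34)(-0.5)^3
  = 1 + (-0.525) + (-0.3075) + (-0.1675) = 0.  So z_0 = -0.5 is a root, |z_0| = 0.5.
Divide out the factor (1 + 2 z) = (1 - z/z0) (since 1/z0 = -2):
  P(z) = (1 + 2 z)(1 + (-0.95) z + (0.67) z^2)
  [check: z-coef -0.95 - (-2) = 1.05; z^2-coef 0.67 - (-2)(-0.95) = -1.23; z^3-coef -(-2)(0.67) = 1.34.]
Remaining roots from the quadratic factor 1 + (-0.95) z + (0.67) z^2:
  Set 1 + (-0.95) z + (0.67) z^2 = 0, i.e. a z^2 + b z + c = 0 with a = 0.67, b = -0.95, c = 1.
  Discriminant D = b^2 - 4ac = (-0.95)^2 - 4*(0.67)*1 = 0.9025 - (2.68) = -1.7775.
  D < 0, so the roots are the complex-conjugate pair z = (-b +/- i sqrt(-D)) / (2a) = 0.709 +/- 0.9949i.
  For a conjugate pair |z|^2 = z * conj(z) = (product of roots) = c/a = 1/(0.67) = 1.492537, so |z| = sqrt(1.492537) = 1.2217 for both roots.
Moduli of all roots: 0.5000, 1.2217, 1.2217.
All moduli strictly greater than 1? No.
Verdict: Not invertible.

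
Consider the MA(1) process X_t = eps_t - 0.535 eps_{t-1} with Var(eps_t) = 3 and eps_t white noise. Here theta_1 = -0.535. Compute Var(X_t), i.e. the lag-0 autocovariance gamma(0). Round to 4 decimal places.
\gamma(0) = 3.8587

For an MA(q) process X_t = eps_t + sum_i theta_i eps_{t-i} with
Var(eps_t) = sigma^2, the variance is
  gamma(0) = sigma^2 * (1 + sum_i theta_i^2).
  sum_i theta_i^2 = (-0.535)^2 = 0.286225.
  gamma(0) = 3 * (1 + 0.286225) = 3 * 1.286225 = 3.858675, which rounds to 3.8587.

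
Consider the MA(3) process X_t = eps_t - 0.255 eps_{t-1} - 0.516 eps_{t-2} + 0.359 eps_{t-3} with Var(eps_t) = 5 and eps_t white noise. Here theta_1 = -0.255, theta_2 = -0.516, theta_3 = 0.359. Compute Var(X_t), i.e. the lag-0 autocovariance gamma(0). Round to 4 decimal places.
\gamma(0) = 7.3008

For an MA(q) process X_t = eps_t + sum_i theta_i eps_{t-i} with
Var(eps_t) = sigma^2, the variance is
  gamma(0) = sigma^2 * (1 + sum_i theta_i^2).
  sum_i theta_i^2 = (-0.255)^2 + (-0.516)^2 + (0.359)^2 = 0.065025 + 0.266256 + 0.128881 = 0.460162.
  gamma(0) = 5 * (1 + 0.460162) = 5 * 1.460162 = 7.30081, which rounds to 7.3008.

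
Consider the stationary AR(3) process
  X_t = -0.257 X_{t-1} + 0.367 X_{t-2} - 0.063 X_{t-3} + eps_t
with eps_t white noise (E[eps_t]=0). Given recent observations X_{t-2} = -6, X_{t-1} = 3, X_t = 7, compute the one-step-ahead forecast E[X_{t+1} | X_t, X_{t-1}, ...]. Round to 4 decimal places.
E[X_{t+1} \mid \mathcal F_t] = -0.3200

For an AR(p) model X_t = c + sum_i phi_i X_{t-i} + eps_t, the
one-step-ahead conditional mean is
  E[X_{t+1} | X_t, ...] = c + sum_i phi_i X_{t+1-i}.
Substitute known values:
  E[X_{t+1} | ...] = (-0.257) * (7) + (0.367) * (3) + (-0.063) * (-6)
                   = -0.3200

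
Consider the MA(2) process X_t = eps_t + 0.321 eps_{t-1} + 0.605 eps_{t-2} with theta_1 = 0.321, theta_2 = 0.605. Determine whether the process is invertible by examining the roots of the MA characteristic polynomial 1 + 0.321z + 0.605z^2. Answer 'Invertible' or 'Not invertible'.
\text{Invertible}

The MA(q) characteristic polynomial is P(z) = 1 + 0.321z + 0.605z^2.
Invertibility requires all roots to lie outside the unit circle, i.e. |z| > 1 for every root.
Set 1 + (0.321) z + (0.605) z^2 = 0, i.e. a z^2 + b z + c = 0 with a = 0.605, b = 0.321, c = 1.
Discriminant D = b^2 - 4ac = (0.321)^2 - 4*(0.605)*1 = 0.103041 - (2.42) = -2.316959.
D < 0, so the roots are the complex-conjugate pair z = (-b +/- i sqrt(-D)) / (2a) = -0.2653 +/- 1.258i.
For a conjugate pair |z|^2 = z * conj(z) = (product of roots) = c/a = 1/(0.605) = 1.652893, so |z| = sqrt(1.652893) = 1.2856 for both roots.
Moduli of all roots: 1.2856, 1.2856.
All moduli strictly greater than 1? Yes.
Verdict: Invertible.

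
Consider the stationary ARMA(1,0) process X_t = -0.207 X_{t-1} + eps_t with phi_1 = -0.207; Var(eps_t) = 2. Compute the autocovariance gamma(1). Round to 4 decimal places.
\gamma(1) = -0.4325

Multiply the model equation by X_{t-k} and take expectations. With theta_0 = psi_0 = 1 and psi_j the MA(infinity) weights, this gives
  gamma(k) - sum_i phi_i gamma(k-i) = c_k,
  c_k = sigma^2 * sum_{j=k..q} theta_j psi_{j-k}   (c_k = 0 for k > q),
using gamma(-m) = gamma(m).
Pure AR (q = 0): c_0 = sigma^2 = 2, c_k = 0 for k >= 1.
Equations for k = 0 and k = 1 (AR order 1):
  gamma(0) = phi_1 gamma(1) + c_0
  gamma(1) = phi_1 gamma(0) + c_1
Substituting the second into the first: gamma(0) (1 - phi_1^2) = c_0 + phi_1 c_1, so
  gamma(0) = c_0 / (1 - phi_1^2) = 2 / (1 - (-0.207)^2) = 2 / 0.957151 = 2.089534.
  gamma(1) = phi_1 gamma(0) = (-0.207)(2.089534) = -0.432534.
Therefore gamma(1) = -0.4325 (to 4 decimal places).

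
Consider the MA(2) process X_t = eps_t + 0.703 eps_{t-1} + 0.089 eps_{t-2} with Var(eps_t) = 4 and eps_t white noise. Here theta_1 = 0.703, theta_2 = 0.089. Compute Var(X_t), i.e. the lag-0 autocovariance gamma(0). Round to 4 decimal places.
\gamma(0) = 6.0085

For an MA(q) process X_t = eps_t + sum_i theta_i eps_{t-i} with
Var(eps_t) = sigma^2, the variance is
  gamma(0) = sigma^2 * (1 + sum_i theta_i^2).
  sum_i theta_i^2 = (0.703)^2 + (0.089)^2 = 0.494209 + 0.007921 = 0.50213.
  gamma(0) = 4 * (1 + 0.50213) = 4 * 1.50213 = 6.00852, which rounds to 6.0085.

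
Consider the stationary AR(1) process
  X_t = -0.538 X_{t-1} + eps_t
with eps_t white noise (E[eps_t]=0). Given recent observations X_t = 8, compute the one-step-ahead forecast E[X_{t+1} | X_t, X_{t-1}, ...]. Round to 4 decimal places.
E[X_{t+1} \mid \mathcal F_t] = -4.3040

For an AR(p) model X_t = c + sum_i phi_i X_{t-i} + eps_t, the
one-step-ahead conditional mean is
  E[X_{t+1} | X_t, ...] = c + sum_i phi_i X_{t+1-i}.
Substitute known values:
  E[X_{t+1} | ...] = (-0.538) * (8)
                   = -4.3040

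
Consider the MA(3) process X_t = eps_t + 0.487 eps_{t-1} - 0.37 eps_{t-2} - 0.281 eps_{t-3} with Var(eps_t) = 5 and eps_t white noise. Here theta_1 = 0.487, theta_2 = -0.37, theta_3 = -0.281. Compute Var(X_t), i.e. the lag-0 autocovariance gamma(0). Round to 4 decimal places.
\gamma(0) = 7.2652

For an MA(q) process X_t = eps_t + sum_i theta_i eps_{t-i} with
Var(eps_t) = sigma^2, the variance is
  gamma(0) = sigma^2 * (1 + sum_i theta_i^2).
  sum_i theta_i^2 = (0.487)^2 + (-0.37)^2 + (-0.281)^2 = 0.237169 + 0.1369 + 0.078961 = 0.45303.
  gamma(0) = 5 * (1 + 0.45303) = 5 * 1.45303 = 7.26515, which rounds to 7.2652.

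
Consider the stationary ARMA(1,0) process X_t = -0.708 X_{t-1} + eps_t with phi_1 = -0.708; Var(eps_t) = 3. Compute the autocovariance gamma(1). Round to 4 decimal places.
\gamma(1) = -4.2588

Multiply the model equation by X_{t-k} and take expectations. With theta_0 = psi_0 = 1 and psi_j the MA(infinity) weights, this gives
  gamma(k) - sum_i phi_i gamma(k-i) = c_k,
  c_k = sigma^2 * sum_{j=k..q} theta_j psi_{j-k}   (c_k = 0 for k > q),
using gamma(-m) = gamma(m).
Pure AR (q = 0): c_0 = sigma^2 = 3, c_k = 0 for k >= 1.
Equations for k = 0 and k = 1 (AR order 1):
  gamma(0) = phi_1 gamma(1) + c_0
  gamma(1) = phi_1 gamma(0) + c_1
Substituting the second into the first: gamma(0) (1 - phi_1^2) = c_0 + phi_1 c_1, so
  gamma(0) = c_0 / (1 - phi_1^2) = 3 / (1 - (-0.708)^2) = 3 / 0.498736 = 6.015206.
  gamma(1) = phi_1 gamma(0) = (-0.708)(6.015206) = -4.258766.
Therefore gamma(1) = -4.2588 (to 4 decimal places).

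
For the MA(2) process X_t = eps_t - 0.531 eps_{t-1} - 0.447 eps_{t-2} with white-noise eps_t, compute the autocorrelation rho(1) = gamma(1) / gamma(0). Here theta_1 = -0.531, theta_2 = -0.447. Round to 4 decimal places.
\rho(1) = -0.1982

For an MA(q) process with theta_0 = 1, the autocovariance is
  gamma(k) = sigma^2 * sum_{i=0..q-k} theta_i * theta_{i+k},
and rho(k) = gamma(k) / gamma(0). Sigma^2 cancels.
  numerator   = (1)*(-0.531) + (-0.531)*(-0.447) = -0.293643.
  denominator = (1)^2 + (-0.531)^2 + (-0.447)^2 = 1.48177.
  rho(1) = -0.293643 / 1.48177 = -0.1982.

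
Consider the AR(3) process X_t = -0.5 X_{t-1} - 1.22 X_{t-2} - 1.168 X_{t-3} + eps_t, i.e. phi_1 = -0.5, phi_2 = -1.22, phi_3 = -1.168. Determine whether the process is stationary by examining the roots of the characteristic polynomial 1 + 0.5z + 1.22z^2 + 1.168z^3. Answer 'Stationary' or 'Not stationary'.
\text{Not stationary}

The AR(p) characteristic polynomial is P(z) = 1 + 0.5z + 1.22z^2 + 1.168z^3.
Stationarity requires all roots to lie outside the unit circle, i.e. |z| > 1 for every root.
Degree 3: look for a simple real root z0 first, then factor out (1 - z/z0) and solve the remaining quadratic.
Testing z0 = -1.25: P(-1.25) = 1 + (0.5)(-1.25) + (1.22)(-1.25)^2 + (1.168)(-1.25)^3
  = 1 + (-0.625) + (1.90625) + (-2.28125) = 0.  So z_0 = -1.25 is a root, |z_0| = 1.25.
Divide out the factor (1 + 0.8 z) = (1 - z/z0) (since 1/z0 = -0.8):
  P(z) = (1 + 0.8 z)(1 + (-0.3) z + (1.46) z^2)
  [check: z-coef -0.3 - (-0.8) = 0.5; z^2-coef 1.46 - (-0.8)(-0.3) = 1.22; z^3-coef -(-0.8)(1.46) = 1.168.]
Remaining roots from the quadratic factor 1 + (-0.3) z + (1.46) z^2:
  Set 1 + (-0.3) z + (1.46) z^2 = 0, i.e. a z^2 + b z + c = 0 with a = 1.46, b = -0.3, c = 1.
  Discriminant D = b^2 - 4ac = (-0.3)^2 - 4*(1.46)*1 = 0.09 - (5.84) = -5.75.
  D < 0, so the roots are the complex-conjugate pair z = (-b +/- i sqrt(-D)) / (2a) = 0.1027 +/- 0.8212i.
  For a conjugate pair |z|^2 = z * conj(z) = (product of roots) = c/a = 1/(1.46) = 0.684932, so |z| = sqrt(0.684932) = 0.8276 for both roots.
Moduli of all roots: 1.2500, 0.8276, 0.8276.
All moduli strictly greater than 1? No.
Verdict: Not stationary.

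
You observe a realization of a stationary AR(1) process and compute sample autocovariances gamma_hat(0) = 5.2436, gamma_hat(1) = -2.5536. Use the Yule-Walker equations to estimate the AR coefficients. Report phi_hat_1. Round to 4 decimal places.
\hat\phi_{1} = -0.4870

The Yule-Walker equations for an AR(p) process read, in matrix form,
  Gamma_p phi = r_p,   with   (Gamma_p)_{ij} = gamma(|i - j|),
                       (r_p)_i = gamma(i),   i,j = 1..p.
Substitute the sample gammas (Toeplitz matrix and right-hand side of size 1):
  Gamma_p = [[5.2436]]
  r_p     = [-2.5536]
With p = 1 this is the single equation gamma(0) phi_1 = gamma(1):
  phi_hat_1 = gamma(1) / gamma(0) = -2.5536 / 5.2436 = -0.4870.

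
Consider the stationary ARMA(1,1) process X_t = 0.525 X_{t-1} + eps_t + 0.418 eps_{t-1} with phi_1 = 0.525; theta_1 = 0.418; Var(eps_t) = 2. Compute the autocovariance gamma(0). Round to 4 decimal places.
\gamma(0) = 4.4552

Multiply the model equation by X_{t-k} and take expectations. With theta_0 = psi_0 = 1 and psi_j the MA(infinity) weights, this gives
  gamma(k) - sum_i phi_i gamma(k-i) = c_k,
  c_k = sigma^2 * sum_{j=k..q} theta_j psi_{j-k}   (c_k = 0 for k > q),
using gamma(-m) = gamma(m).
psi-weights needed (psi_j = theta_j + sum_i phi_i psi_{j-i}):
  psi_1 = theta_1 + phi_1 = 0.418 + (0.525) = 0.943
Right-hand sides:
  c_0 = sigma^2 (1 + theta_1 psi_1) = 2 * (1 + (0.418)(0.943)) = 2 * 1.394174 = 2.788348
  c_1 = sigma^2 theta_1 = 2 * (0.418) = 0.836
  c_2 = 0
Equations for k = 0 and k = 1 (AR order 1):
  gamma(0) = phi_1 gamma(1) + c_0
  gamma(1) = phi_1 gamma(0) + c_1
Substituting the second into the first: gamma(0) (1 - phi_1^2) = c_0 + phi_1 c_1, so
  gamma(0) = (c_0 + phi_1 c_1) / (1 - phi_1^2) = (2.788348 + (0.525)(0.836)) / (1 - (0.525)^2) = 3.227248 / 0.724375 = 4.455217.
Therefore gamma(0) = 4.4552 (to 4 decimal places).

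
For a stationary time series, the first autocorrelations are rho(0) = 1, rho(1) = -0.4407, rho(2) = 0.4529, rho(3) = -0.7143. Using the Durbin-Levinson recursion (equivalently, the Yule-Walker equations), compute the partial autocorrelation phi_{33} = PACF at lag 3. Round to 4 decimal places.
\phi_{33} = -0.6051

The PACF at lag k is phi_{kk}, the last component of the solution
to the Yule-Walker system G_k phi = r_k where
  (G_k)_{ij} = rho(|i - j|), (r_k)_i = rho(i), i,j = 1..k.
Equivalently, Durbin-Levinson gives phi_{kk} iteratively:
  phi_{11} = rho(1)
  phi_{kk} = [rho(k) - sum_{j=1..k-1} phi_{k-1,j} rho(k-j)]
            / [1 - sum_{j=1..k-1} phi_{k-1,j} rho(j)],
  phi_{k,j} = phi_{k-1,j} - phi_{kk} phi_{k-1,k-j},  j = 1..k-1.
Step k = 1:
  phi_11 = rho(1) = -0.4407.
Step k = 2:
  phi_22 = [rho(2) - phi_11 rho(1)] / [1 - phi_11 rho(1)] = [0.4529 - (-0.4407)(-0.4407)] / [1 - (-0.4407)(-0.4407)]
         = 0.25868351 / 0.80578351 = 0.321034.
  Update: phi_21 = phi_11 - phi_22 phi_11 = -0.4407 - (0.321034)(-0.4407) = -0.299221.
Step k = 3:
  phi_33 = [rho(3) - phi_21 rho(2) - phi_22 rho(1)] / [1 - phi_21 rho(1) - phi_22 rho(2)]
    numerator   = -0.7143 - (-0.299221)(0.4529) - (0.321034)(-0.4407) = -0.43730355
    denominator = 1 - (-0.299221)(-0.4407) - (0.321034)(0.4529) = 0.72273743
  phi_33 = -0.43730355 / 0.72273743 = -0.6051.
Therefore phi_{33} = -0.6051.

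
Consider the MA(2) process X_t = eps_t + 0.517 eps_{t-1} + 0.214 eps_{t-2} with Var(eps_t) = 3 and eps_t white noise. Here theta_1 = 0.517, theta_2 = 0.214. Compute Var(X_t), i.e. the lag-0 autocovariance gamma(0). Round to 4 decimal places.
\gamma(0) = 3.9393

For an MA(q) process X_t = eps_t + sum_i theta_i eps_{t-i} with
Var(eps_t) = sigma^2, the variance is
  gamma(0) = sigma^2 * (1 + sum_i theta_i^2).
  sum_i theta_i^2 = (0.517)^2 + (0.214)^2 = 0.267289 + 0.045796 = 0.313085.
  gamma(0) = 3 * (1 + 0.313085) = 3 * 1.313085 = 3.939255, which rounds to 3.9393.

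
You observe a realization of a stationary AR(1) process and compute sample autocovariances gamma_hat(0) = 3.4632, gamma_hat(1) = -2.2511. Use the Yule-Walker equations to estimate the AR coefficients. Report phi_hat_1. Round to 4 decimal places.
\hat\phi_{1} = -0.6500

The Yule-Walker equations for an AR(p) process read, in matrix form,
  Gamma_p phi = r_p,   with   (Gamma_p)_{ij} = gamma(|i - j|),
                       (r_p)_i = gamma(i),   i,j = 1..p.
Substitute the sample gammas (Toeplitz matrix and right-hand side of size 1):
  Gamma_p = [[3.4632]]
  r_p     = [-2.2511]
With p = 1 this is the single equation gamma(0) phi_1 = gamma(1):
  phi_hat_1 = gamma(1) / gamma(0) = -2.2511 / 3.4632 = -0.6500.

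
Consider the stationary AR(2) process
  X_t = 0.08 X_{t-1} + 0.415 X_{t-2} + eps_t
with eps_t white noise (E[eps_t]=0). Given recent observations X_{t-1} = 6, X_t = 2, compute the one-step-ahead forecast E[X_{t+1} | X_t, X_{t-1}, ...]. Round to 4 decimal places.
E[X_{t+1} \mid \mathcal F_t] = 2.6500

For an AR(p) model X_t = c + sum_i phi_i X_{t-i} + eps_t, the
one-step-ahead conditional mean is
  E[X_{t+1} | X_t, ...] = c + sum_i phi_i X_{t+1-i}.
Substitute known values:
  E[X_{t+1} | ...] = (0.08) * (2) + (0.415) * (6)
                   = 2.6500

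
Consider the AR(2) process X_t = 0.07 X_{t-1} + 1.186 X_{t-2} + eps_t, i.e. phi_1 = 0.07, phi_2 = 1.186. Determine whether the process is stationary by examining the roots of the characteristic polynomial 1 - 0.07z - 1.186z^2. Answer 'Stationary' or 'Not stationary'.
\text{Not stationary}

The AR(p) characteristic polynomial is P(z) = 1 - 0.07z - 1.186z^2.
Stationarity requires all roots to lie outside the unit circle, i.e. |z| > 1 for every root.
Set 1 + (-0.07) z + (-1.186) z^2 = 0, i.e. a z^2 + b z + c = 0 with a = -1.186, b = -0.07, c = 1.
Discriminant D = b^2 - 4ac = (-0.07)^2 - 4*(-1.186)*1 = 0.0049 - (-4.744) = 4.7489.
D >= 0, so the roots are real: z = (-b +/- sqrt(D)) / (2a) = (0.07 +/- 2.179197) / (-2.372).
  z_1 = (0.07 + 2.179197) / (-2.372) = -0.9482,   |z_1| = 0.9482.
  z_2 = (0.07 - 2.179197) / (-2.372) = 0.8892,   |z_2| = 0.8892.
Moduli of all roots: 0.9482, 0.8892.
All moduli strictly greater than 1? No.
Verdict: Not stationary.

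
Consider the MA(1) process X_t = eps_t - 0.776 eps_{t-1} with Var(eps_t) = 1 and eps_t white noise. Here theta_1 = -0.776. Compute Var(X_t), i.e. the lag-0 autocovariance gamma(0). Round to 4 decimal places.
\gamma(0) = 1.6022

For an MA(q) process X_t = eps_t + sum_i theta_i eps_{t-i} with
Var(eps_t) = sigma^2, the variance is
  gamma(0) = sigma^2 * (1 + sum_i theta_i^2).
  sum_i theta_i^2 = (-0.776)^2 = 0.602176.
  gamma(0) = 1 * (1 + 0.602176) = 1 * 1.602176 = 1.602176, which rounds to 1.6022.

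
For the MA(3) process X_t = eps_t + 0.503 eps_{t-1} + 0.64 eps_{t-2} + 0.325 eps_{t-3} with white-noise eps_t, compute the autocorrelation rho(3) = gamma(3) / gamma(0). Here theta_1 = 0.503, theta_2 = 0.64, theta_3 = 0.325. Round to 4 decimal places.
\rho(3) = 0.1838

For an MA(q) process with theta_0 = 1, the autocovariance is
  gamma(k) = sigma^2 * sum_{i=0..q-k} theta_i * theta_{i+k},
and rho(k) = gamma(k) / gamma(0). Sigma^2 cancels.
  numerator   = (1)*(0.325) = 0.325.
  denominator = (1)^2 + (0.503)^2 + (0.64)^2 + (0.325)^2 = 1.768234.
  rho(3) = 0.325 / 1.768234 = 0.1838.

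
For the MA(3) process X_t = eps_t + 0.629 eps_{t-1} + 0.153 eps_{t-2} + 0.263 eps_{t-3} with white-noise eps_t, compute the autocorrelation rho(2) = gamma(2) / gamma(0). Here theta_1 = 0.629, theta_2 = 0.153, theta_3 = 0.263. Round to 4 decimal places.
\rho(2) = 0.2140

For an MA(q) process with theta_0 = 1, the autocovariance is
  gamma(k) = sigma^2 * sum_{i=0..q-k} theta_i * theta_{i+k},
and rho(k) = gamma(k) / gamma(0). Sigma^2 cancels.
  numerator   = (1)*(0.153) + (0.629)*(0.263) = 0.318427.
  denominator = (1)^2 + (0.629)^2 + (0.153)^2 + (0.263)^2 = 1.488219.
  rho(2) = 0.318427 / 1.488219 = 0.2140.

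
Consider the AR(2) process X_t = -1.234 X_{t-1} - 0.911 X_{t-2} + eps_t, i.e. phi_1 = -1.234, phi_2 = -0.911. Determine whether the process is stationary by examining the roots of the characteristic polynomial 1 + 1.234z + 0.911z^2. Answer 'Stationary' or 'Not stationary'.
\text{Stationary}

The AR(p) characteristic polynomial is P(z) = 1 + 1.234z + 0.911z^2.
Stationarity requires all roots to lie outside the unit circle, i.e. |z| > 1 for every root.
Set 1 + (1.234) z + (0.911) z^2 = 0, i.e. a z^2 + b z + c = 0 with a = 0.911, b = 1.234, c = 1.
Discriminant D = b^2 - 4ac = (1.234)^2 - 4*(0.911)*1 = 1.522756 - (3.644) = -2.121244.
D < 0, so the roots are the complex-conjugate pair z = (-b +/- i sqrt(-D)) / (2a) = -0.6773 +/- 0.7994i.
For a conjugate pair |z|^2 = z * conj(z) = (product of roots) = c/a = 1/(0.911) = 1.097695, so |z| = sqrt(1.097695) = 1.0477 for both roots.
Moduli of all roots: 1.0477, 1.0477.
All moduli strictly greater than 1? Yes.
Verdict: Stationary.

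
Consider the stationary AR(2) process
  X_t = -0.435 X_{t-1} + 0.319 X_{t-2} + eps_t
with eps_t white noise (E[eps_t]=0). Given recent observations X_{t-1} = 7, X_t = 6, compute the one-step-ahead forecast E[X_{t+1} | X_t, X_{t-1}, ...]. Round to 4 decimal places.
E[X_{t+1} \mid \mathcal F_t] = -0.3770

For an AR(p) model X_t = c + sum_i phi_i X_{t-i} + eps_t, the
one-step-ahead conditional mean is
  E[X_{t+1} | X_t, ...] = c + sum_i phi_i X_{t+1-i}.
Substitute known values:
  E[X_{t+1} | ...] = (-0.435) * (6) + (0.319) * (7)
                   = -0.3770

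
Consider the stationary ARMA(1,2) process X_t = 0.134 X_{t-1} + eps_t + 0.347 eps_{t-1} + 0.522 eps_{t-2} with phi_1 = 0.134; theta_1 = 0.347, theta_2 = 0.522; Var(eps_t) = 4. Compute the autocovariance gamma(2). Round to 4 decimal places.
\gamma(2) = 2.5222

Multiply the model equation by X_{t-k} and take expectations. With theta_0 = psi_0 = 1 and psi_j the MA(infinity) weights, this gives
  gamma(k) - sum_i phi_i gamma(k-i) = c_k,
  c_k = sigma^2 * sum_{j=k..q} theta_j psi_{j-k}   (c_k = 0 for k > q),
using gamma(-m) = gamma(m).
psi-weights needed (psi_j = theta_j + sum_i phi_i psi_{j-i}):
  psi_1 = theta_1 + phi_1 = 0.347 + (0.134) = 0.481
  psi_2 = theta_2 + phi_1 psi_1 = 0.522 + (0.134)(0.481) = 0.586454
Right-hand sides:
  c_0 = sigma^2 (1 + theta_1 psi_1 + theta_2 psi_2) = 4 * (1 + (0.347)(0.481) + (0.522)(0.586454)) = 4 * 1.473036 = 5.892144
  c_1 = sigma^2 (theta_1 + theta_2 psi_1) = 4 * (0.347 + (0.522)(0.481)) = 2.392328
  c_2 = sigma^2 theta_2 = 4 * (0.522) = 2.088
Equations for k = 0 and k = 1 (AR order 1):
  gamma(0) = phi_1 gamma(1) + c_0
  gamma(1) = phi_1 gamma(0) + c_1
Substituting the second into the first: gamma(0) (1 - phi_1^2) = c_0 + phi_1 c_1, so
  gamma(0) = (c_0 + phi_1 c_1) / (1 - phi_1^2) = (5.892144 + (0.134)(2.392328)) / (1 - (0.134)^2) = 6.212716 / 0.982044 = 6.326311.
  gamma(1) = phi_1 gamma(0) + c_1 = (0.134)(6.326311) + (2.392328) = 3.240054.
For k = 2: gamma(2) = phi_1 gamma(1) + c_2
  = (0.134)(3.240054) + (2.088) = 2.522167.
Therefore gamma(2) = 2.5222 (to 4 decimal places).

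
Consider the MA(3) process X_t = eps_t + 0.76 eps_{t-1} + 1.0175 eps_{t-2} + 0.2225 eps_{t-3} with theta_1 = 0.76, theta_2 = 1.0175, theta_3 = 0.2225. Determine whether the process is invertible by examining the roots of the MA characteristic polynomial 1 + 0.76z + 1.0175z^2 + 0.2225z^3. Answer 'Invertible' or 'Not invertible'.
\text{Invertible}

The MA(q) characteristic polynomial is P(z) = 1 + 0.76z + 1.0175z^2 + 0.2225z^3.
Invertibility requires all roots to lie outside the unit circle, i.e. |z| > 1 for every root.
Degree 3: look for a simple real root z0 first, then factor out (1 - z/z0) and solve the remaining quadratic.
Testing z0 = -4: P(-4) = 1 + (0.76)(-4) + (1.0175)(-4)^2 + (0.2225)(-4)^3
  = 1 + (-3.04) + (16.28) + (-14.24) = 0.  So z_0 = -4 is a root, |z_0| = 4.
Divide out the factor (1 + 0.25 z) = (1 - z/z0) (since 1/z0 = -0.25):
  P(z) = (1 + 0.25 z)(1 + (0.51) z + (0.89) z^2)
  [check: z-coef 0.51 - (-0.25) = 0.76; z^2-coef 0.89 - (-0.25)(0.51) = 1.0175; z^3-coef -(-0.25)(0.89) = 0.2225.]
Remaining roots from the quadratic factor 1 + (0.51) z + (0.89) z^2:
  Set 1 + (0.51) z + (0.89) z^2 = 0, i.e. a z^2 + b z + c = 0 with a = 0.89, b = 0.51, c = 1.
  Discriminant D = b^2 - 4ac = (0.51)^2 - 4*(0.89)*1 = 0.2601 - (3.56) = -3.2999.
  D < 0, so the roots are the complex-conjugate pair z = (-b +/- i sqrt(-D)) / (2a) = -0.2865 +/- 1.0205i.
  For a conjugate pair |z|^2 = z * conj(z) = (product of roots) = c/a = 1/(0.89) = 1.123596, so |z| = sqrt(1.123596) = 1.06 for both roots.
Moduli of all roots: 4.0000, 1.0600, 1.0600.
All moduli strictly greater than 1? Yes.
Verdict: Invertible.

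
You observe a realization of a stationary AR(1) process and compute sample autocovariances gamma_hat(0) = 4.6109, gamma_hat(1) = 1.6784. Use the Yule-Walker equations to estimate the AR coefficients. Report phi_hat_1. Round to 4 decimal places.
\hat\phi_{1} = 0.3640

The Yule-Walker equations for an AR(p) process read, in matrix form,
  Gamma_p phi = r_p,   with   (Gamma_p)_{ij} = gamma(|i - j|),
                       (r_p)_i = gamma(i),   i,j = 1..p.
Substitute the sample gammas (Toeplitz matrix and right-hand side of size 1):
  Gamma_p = [[4.6109]]
  r_p     = [1.6784]
With p = 1 this is the single equation gamma(0) phi_1 = gamma(1):
  phi_hat_1 = gamma(1) / gamma(0) = 1.6784 / 4.6109 = 0.3640.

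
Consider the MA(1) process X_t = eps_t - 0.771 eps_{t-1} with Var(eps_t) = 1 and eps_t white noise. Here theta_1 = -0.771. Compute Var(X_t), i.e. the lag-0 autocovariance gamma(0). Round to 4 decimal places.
\gamma(0) = 1.5944

For an MA(q) process X_t = eps_t + sum_i theta_i eps_{t-i} with
Var(eps_t) = sigma^2, the variance is
  gamma(0) = sigma^2 * (1 + sum_i theta_i^2).
  sum_i theta_i^2 = (-0.771)^2 = 0.594441.
  gamma(0) = 1 * (1 + 0.594441) = 1 * 1.594441 = 1.594441, which rounds to 1.5944.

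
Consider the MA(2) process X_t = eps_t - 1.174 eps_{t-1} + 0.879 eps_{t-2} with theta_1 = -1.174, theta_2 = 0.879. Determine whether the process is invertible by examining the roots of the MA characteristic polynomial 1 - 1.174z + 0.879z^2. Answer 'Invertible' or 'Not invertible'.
\text{Invertible}

The MA(q) characteristic polynomial is P(z) = 1 - 1.174z + 0.879z^2.
Invertibility requires all roots to lie outside the unit circle, i.e. |z| > 1 for every root.
Set 1 + (-1.174) z + (0.879) z^2 = 0, i.e. a z^2 + b z + c = 0 with a = 0.879, b = -1.174, c = 1.
Discriminant D = b^2 - 4ac = (-1.174)^2 - 4*(0.879)*1 = 1.378276 - (3.516) = -2.137724.
D < 0, so the roots are the complex-conjugate pair z = (-b +/- i sqrt(-D)) / (2a) = 0.6678 +/- 0.8317i.
For a conjugate pair |z|^2 = z * conj(z) = (product of roots) = c/a = 1/(0.879) = 1.137656, so |z| = sqrt(1.137656) = 1.0666 for both roots.
Moduli of all roots: 1.0666, 1.0666.
All moduli strictly greater than 1? Yes.
Verdict: Invertible.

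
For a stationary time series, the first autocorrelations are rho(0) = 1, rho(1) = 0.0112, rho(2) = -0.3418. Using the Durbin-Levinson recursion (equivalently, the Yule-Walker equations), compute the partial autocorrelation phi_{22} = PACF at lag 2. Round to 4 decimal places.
\phi_{22} = -0.3420

The PACF at lag k is phi_{kk}, the last component of the solution
to the Yule-Walker system G_k phi = r_k where
  (G_k)_{ij} = rho(|i - j|), (r_k)_i = rho(i), i,j = 1..k.
Equivalently, Durbin-Levinson gives phi_{kk} iteratively:
  phi_{11} = rho(1)
  phi_{kk} = [rho(k) - sum_{j=1..k-1} phi_{k-1,j} rho(k-j)]
            / [1 - sum_{j=1..k-1} phi_{k-1,j} rho(j)],
  phi_{k,j} = phi_{k-1,j} - phi_{kk} phi_{k-1,k-j},  j = 1..k-1.
Step k = 1:
  phi_11 = rho(1) = 0.0112.
Step k = 2:
  phi_22 = [rho(2) - phi_11 rho(1)] / [1 - phi_11 rho(1)] = [-0.3418 - (0.0112)(0.0112)] / [1 - (0.0112)(0.0112)]
         = -0.34192544 / 0.99987456 = -0.342.
Therefore phi_{22} = -0.3420.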